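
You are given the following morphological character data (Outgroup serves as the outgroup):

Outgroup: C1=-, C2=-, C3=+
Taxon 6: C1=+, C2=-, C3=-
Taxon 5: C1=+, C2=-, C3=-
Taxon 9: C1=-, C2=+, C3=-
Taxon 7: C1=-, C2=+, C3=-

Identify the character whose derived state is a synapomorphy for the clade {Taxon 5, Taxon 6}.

C1

Character polarity is set by the outgroup: the derived state is whichever differs from the outgroup's state, so for C3 the derived state is '-', and for the remaining characters it is '+'.
C1: derived state '+' in Taxon 5 and Taxon 6 only — synapomorphy for {Taxon 5, Taxon 6}.
Only Taxon 7 and Taxon 9 show the derived state '+' for C2, supporting them as a clade.
All ingroup taxa share the derived state '-' for C3; it defines the ingroup but does not resolve relationships within it.
Most parsimonious ingroup topology: ((Taxon 6,Taxon 5),(Taxon 9,Taxon 7)).
The clade {Taxon 5, Taxon 6} is supported by C1: its derived state '+' occurs in exactly those taxa and in no other taxon (including the outgroup).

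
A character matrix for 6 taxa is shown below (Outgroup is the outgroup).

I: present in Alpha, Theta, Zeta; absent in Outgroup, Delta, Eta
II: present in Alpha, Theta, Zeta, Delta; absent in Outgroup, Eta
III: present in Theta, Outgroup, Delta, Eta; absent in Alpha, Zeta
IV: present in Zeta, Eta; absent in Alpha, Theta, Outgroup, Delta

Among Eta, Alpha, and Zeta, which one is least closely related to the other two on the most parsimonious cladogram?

Eta

Character polarity is set by the outgroup: the derived state is whichever differs from the outgroup's state, so for III the derived state is 'absent', and for the remaining characters it is 'present'.
I (derived state 'present') is shared by Alpha, Theta, and Zeta — a synapomorphy uniting that clade.
II (derived state 'present') is shared by Alpha, Delta, Theta, and Zeta — a synapomorphy uniting that clade.
Only Alpha and Zeta show the derived state 'absent' for III, supporting them as a clade.
IV (state 'present') occurs in Eta and Zeta but conflicts with the nesting implied by the other characters — most parsimoniously interpreted as homoplasy.
Most parsimonious ingroup topology: ((Delta,((Alpha,Zeta),Theta)),Eta).
Zeta and Alpha share a more recent common ancestor with each other than either does with Eta, so Eta is the least closely related of the three.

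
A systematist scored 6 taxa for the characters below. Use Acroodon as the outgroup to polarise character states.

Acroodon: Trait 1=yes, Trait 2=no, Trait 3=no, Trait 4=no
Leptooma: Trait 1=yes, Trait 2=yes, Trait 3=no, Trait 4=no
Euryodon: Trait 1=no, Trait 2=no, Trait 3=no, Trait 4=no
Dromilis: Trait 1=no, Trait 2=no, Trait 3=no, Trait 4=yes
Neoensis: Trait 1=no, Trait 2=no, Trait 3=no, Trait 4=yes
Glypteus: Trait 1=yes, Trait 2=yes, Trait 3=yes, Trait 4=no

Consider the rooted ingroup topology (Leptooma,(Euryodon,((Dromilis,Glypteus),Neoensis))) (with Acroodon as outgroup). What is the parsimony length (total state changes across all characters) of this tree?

Map each character onto (Leptooma,(Euryodon,((Dromilis,Glypteus),Neoensis))) (rooted by Acroodon) and count the minimum state changes it requires (Fitch parsimony):
Trait 1: 2; Trait 2: 2; Trait 3: 1; Trait 4: 2.
Total tree length = 7.

7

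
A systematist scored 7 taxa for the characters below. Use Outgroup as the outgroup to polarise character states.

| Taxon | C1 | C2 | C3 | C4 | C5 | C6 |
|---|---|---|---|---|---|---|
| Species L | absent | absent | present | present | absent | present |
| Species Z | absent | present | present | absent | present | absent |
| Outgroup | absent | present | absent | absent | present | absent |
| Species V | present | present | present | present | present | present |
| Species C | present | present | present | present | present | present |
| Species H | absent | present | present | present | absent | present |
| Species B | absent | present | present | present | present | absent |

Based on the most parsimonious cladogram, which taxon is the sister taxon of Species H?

Species L

Character polarity is set by the outgroup: the derived state is whichever differs from the outgroup's state, so for C2, C5 the derived state is 'absent', and for the remaining characters it is 'present'.
C1: derived state 'present' in Species C and Species V only — synapomorphy for {Species C, Species V}.
C2: derived state 'absent' in Species L only — an autapomorphy, so it tells us nothing about relationships among taxa.
All ingroup taxa share the derived state 'present' for C3; it defines the ingroup but does not resolve relationships within it.
C4 (derived state 'present') is shared by Species B, Species C, Species H, Species L, and Species V — a synapomorphy uniting that clade.
Only Species H and Species L show the derived state 'absent' for C5, supporting them as a clade.
Only Species C, Species H, Species L, and Species V show the derived state 'present' for C6, supporting them as a clade.
Most parsimonious ingroup topology: ((((Species V,Species C),(Species L,Species H)),Species B),Species Z).
Species H and Species L form a cherry on this tree, so they are sister taxa.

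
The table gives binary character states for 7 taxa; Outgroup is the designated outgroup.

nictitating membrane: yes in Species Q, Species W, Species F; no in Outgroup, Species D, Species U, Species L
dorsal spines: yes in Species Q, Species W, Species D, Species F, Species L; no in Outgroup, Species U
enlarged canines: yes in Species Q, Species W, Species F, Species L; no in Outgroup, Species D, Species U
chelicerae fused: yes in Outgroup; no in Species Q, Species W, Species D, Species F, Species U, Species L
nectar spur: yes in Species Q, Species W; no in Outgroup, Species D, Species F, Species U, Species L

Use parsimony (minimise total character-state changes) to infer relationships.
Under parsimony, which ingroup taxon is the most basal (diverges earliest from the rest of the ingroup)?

Character polarity is set by the outgroup: the derived state is whichever differs from the outgroup's state, so for chelicerae fused the derived state is 'no', and for the remaining characters it is 'yes'.
Only Species F, Species Q, and Species W show the derived state 'yes' for nictitating membrane, supporting them as a clade.
Only Species D, Species F, Species L, Species Q, and Species W show the derived state 'yes' for dorsal spines, supporting them as a clade.
enlarged canines: derived state 'yes' in Species F, Species L, Species Q, and Species W only — synapomorphy for {Species F, Species L, Species Q, Species W}.
All ingroup taxa share the derived state 'no' for chelicerae fused; it defines the ingroup but does not resolve relationships within it.
Only Species Q and Species W show the derived state 'yes' for nectar spur, supporting them as a clade.
Most parsimonious ingroup topology: (((((Species Q,Species W),Species F),Species L),Species D),Species U).
Species U is sister to the clade containing all other ingroup taxa, so it is the earliest-diverging (most basal) ingroup lineage.

Species U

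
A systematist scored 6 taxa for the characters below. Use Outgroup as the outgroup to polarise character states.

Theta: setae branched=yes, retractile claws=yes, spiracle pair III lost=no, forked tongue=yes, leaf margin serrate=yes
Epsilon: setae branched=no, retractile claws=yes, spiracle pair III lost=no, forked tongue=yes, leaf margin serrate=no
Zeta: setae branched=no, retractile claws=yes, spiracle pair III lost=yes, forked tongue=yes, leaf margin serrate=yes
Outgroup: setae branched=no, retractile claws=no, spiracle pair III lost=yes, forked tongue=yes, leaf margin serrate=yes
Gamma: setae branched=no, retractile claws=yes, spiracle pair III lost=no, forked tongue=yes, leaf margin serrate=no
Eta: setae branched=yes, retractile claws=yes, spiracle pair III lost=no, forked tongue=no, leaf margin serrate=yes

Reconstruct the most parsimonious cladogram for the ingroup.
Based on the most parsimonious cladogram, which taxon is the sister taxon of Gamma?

Epsilon

Character polarity is set by the outgroup: the derived state is whichever differs from the outgroup's state, so for spiracle pair III lost, forked tongue, leaf margin serrate the derived state is 'no', and for the remaining characters it is 'yes'.
setae branched (derived state 'yes') is shared by Eta and Theta — a synapomorphy uniting that clade.
retractile claws (derived state 'yes') is shared by all ingroup taxa — unites the whole ingroup.
Only Epsilon, Eta, Gamma, and Theta show the derived state 'no' for spiracle pair III lost, supporting them as a clade.
forked tongue (derived state 'no') is unique to Eta (autapomorphy; uninformative for grouping).
Only Epsilon and Gamma show the derived state 'no' for leaf margin serrate, supporting them as a clade.
Most parsimonious ingroup topology: (((Epsilon,Gamma),(Theta,Eta)),Zeta).
Gamma and Epsilon form a cherry on this tree, so they are sister taxa.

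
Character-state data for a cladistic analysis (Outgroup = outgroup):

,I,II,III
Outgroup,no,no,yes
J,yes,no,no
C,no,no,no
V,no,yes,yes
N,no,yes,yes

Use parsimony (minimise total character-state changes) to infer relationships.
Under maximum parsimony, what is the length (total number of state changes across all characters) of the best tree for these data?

3

Character polarity is set by the outgroup: the derived state is whichever differs from the outgroup's state, so for III the derived state is 'no', and for the remaining characters it is 'yes'.
I: derived state 'yes' in J only — an autapomorphy, so it tells us nothing about relationships among taxa.
II: derived state 'yes' in N and V only — synapomorphy for {N, V}.
III: derived state 'no' in C and J only — synapomorphy for {C, J}.
Most parsimonious ingroup topology: ((J,C),(V,N)).
Changes per character on this tree: I: 1; II: 1; III: 1.
Total = 3.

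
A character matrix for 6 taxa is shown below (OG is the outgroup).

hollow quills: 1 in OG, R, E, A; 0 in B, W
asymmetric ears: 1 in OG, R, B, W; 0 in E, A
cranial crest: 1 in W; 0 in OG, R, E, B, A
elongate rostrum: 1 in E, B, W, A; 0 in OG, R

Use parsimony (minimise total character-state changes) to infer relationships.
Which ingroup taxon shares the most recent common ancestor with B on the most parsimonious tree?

W

Character polarity is set by the outgroup: the derived state is whichever differs from the outgroup's state, so for hollow quills, asymmetric ears the derived state is '0', and for the remaining characters it is '1'.
Only B and W show the derived state '0' for hollow quills, supporting them as a clade.
asymmetric ears: derived state '0' in A and E only — synapomorphy for {A, E}.
cranial crest (derived state '1') is unique to W (autapomorphy; uninformative for grouping).
elongate rostrum: derived state '1' in A, B, E, and W only — synapomorphy for {A, B, E, W}.
Most parsimonious ingroup topology: (R,((E,A),(B,W))).
B and W form a cherry on this tree, so they are sister taxa.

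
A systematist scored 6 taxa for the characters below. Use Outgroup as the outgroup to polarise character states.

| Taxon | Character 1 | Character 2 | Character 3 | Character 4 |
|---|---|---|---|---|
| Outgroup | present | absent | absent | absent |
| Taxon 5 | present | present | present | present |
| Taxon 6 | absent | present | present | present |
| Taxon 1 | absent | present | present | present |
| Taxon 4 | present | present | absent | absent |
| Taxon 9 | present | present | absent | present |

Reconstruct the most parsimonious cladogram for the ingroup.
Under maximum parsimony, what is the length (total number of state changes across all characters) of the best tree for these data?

Character polarity is set by the outgroup: the derived state is whichever differs from the outgroup's state, so for Character 1 the derived state is 'absent', and for the remaining characters it is 'present'.
Only Taxon 1 and Taxon 6 show the derived state 'absent' for Character 1, supporting them as a clade.
All ingroup taxa share the derived state 'present' for Character 2; it defines the ingroup but does not resolve relationships within it.
Character 3: derived state 'present' in Taxon 1, Taxon 5, and Taxon 6 only — synapomorphy for {Taxon 1, Taxon 5, Taxon 6}.
Character 4: derived state 'present' in Taxon 1, Taxon 5, Taxon 6, and Taxon 9 only — synapomorphy for {Taxon 1, Taxon 5, Taxon 6, Taxon 9}.
Most parsimonious ingroup topology: (((Taxon 5,(Taxon 6,Taxon 1)),Taxon 9),Taxon 4).
Changes per character on this tree: Character 1: 1; Character 2: 1; Character 3: 1; Character 4: 1.
Total = 4.

4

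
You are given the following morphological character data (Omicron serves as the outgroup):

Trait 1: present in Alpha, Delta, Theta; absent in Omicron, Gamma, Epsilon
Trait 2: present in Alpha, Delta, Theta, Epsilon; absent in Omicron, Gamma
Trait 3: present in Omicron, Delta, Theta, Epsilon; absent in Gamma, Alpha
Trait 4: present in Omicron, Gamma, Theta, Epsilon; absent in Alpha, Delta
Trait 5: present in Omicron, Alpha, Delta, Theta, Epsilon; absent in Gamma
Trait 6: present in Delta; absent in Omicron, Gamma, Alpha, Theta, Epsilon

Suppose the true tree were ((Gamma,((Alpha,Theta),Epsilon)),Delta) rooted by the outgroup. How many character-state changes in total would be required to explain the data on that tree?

Map each character onto ((Gamma,((Alpha,Theta),Epsilon)),Delta) (rooted by Omicron) and count the minimum state changes it requires (Fitch parsimony):
Trait 1: 2; Trait 2: 2; Trait 3: 2; Trait 4: 2; Trait 5: 1; Trait 6: 1.
Total tree length = 10.

10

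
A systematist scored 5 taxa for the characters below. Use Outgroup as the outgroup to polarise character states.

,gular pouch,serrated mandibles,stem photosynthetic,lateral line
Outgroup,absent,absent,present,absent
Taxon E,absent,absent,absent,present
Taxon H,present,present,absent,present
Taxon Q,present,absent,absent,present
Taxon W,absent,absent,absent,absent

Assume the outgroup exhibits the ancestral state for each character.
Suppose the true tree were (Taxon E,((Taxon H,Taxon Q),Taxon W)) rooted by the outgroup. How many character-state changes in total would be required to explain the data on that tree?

5

Map each character onto (Taxon E,((Taxon H,Taxon Q),Taxon W)) (rooted by Outgroup) and count the minimum state changes it requires (Fitch parsimony):
gular pouch: 1; serrated mandibles: 1; stem photosynthetic: 1; lateral line: 2.
Total tree length = 5.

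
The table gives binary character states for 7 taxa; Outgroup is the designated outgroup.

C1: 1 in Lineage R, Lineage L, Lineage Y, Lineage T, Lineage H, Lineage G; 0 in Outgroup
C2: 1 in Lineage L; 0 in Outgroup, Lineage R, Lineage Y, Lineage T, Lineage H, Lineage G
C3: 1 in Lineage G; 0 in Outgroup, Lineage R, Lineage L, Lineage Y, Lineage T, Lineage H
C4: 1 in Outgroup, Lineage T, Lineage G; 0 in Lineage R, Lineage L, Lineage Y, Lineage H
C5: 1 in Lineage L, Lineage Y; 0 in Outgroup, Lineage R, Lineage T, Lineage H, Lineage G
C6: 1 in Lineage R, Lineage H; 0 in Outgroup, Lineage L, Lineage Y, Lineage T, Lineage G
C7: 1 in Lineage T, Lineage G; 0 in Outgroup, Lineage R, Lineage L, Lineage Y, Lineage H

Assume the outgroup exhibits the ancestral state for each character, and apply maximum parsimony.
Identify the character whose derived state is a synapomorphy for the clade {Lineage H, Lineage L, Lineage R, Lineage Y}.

Character polarity is set by the outgroup: the derived state is whichever differs from the outgroup's state, so for C4 the derived state is '0', and for the remaining characters it is '1'.
C1 (derived state '1') is shared by all ingroup taxa — unites the whole ingroup.
C2 (derived state '1') is unique to Lineage L (autapomorphy; uninformative for grouping).
C3 (derived state '1') is unique to Lineage G (autapomorphy; uninformative for grouping).
C4: derived state '0' in Lineage H, Lineage L, Lineage R, and Lineage Y only — synapomorphy for {Lineage H, Lineage L, Lineage R, Lineage Y}.
C5: derived state '1' in Lineage L and Lineage Y only — synapomorphy for {Lineage L, Lineage Y}.
C6: derived state '1' in Lineage H and Lineage R only — synapomorphy for {Lineage H, Lineage R}.
Only Lineage G and Lineage T show the derived state '1' for C7, supporting them as a clade.
Most parsimonious ingroup topology: (((Lineage R,Lineage H),(Lineage L,Lineage Y)),(Lineage T,Lineage G)).
The clade {Lineage H, Lineage L, Lineage R, Lineage Y} is supported by C4: its derived state '0' occurs in exactly those taxa and in no other taxon (including the outgroup).

C4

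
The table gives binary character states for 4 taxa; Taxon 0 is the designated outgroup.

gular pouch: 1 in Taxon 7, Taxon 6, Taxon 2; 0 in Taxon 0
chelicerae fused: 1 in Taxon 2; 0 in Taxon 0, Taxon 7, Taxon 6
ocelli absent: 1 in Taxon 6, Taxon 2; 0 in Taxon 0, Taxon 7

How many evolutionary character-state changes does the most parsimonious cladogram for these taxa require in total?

3

The outgroup has state '0' for every character, so '1' is the derived state throughout.
gular pouch (derived state '1') is shared by all ingroup taxa — unites the whole ingroup.
chelicerae fused: derived state '1' in Taxon 2 only — an autapomorphy, so it tells us nothing about relationships among taxa.
Only Taxon 2 and Taxon 6 show the derived state '1' for ocelli absent, supporting them as a clade.
Most parsimonious ingroup topology: (Taxon 7,(Taxon 6,Taxon 2)).
Changes per character on this tree: gular pouch: 1; chelicerae fused: 1; ocelli absent: 1.
Total = 3.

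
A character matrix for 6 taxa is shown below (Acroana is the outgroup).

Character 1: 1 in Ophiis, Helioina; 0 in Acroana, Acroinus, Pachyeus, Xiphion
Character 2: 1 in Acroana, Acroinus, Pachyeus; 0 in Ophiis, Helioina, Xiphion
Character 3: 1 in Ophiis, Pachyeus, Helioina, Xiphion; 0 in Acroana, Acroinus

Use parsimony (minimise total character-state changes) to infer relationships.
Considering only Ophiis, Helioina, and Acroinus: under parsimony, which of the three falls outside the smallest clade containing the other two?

Acroinus

Character polarity is set by the outgroup: the derived state is whichever differs from the outgroup's state, so for Character 2 the derived state is '0', and for the remaining characters it is '1'.
Only Helioina and Ophiis show the derived state '1' for Character 1, supporting them as a clade.
Character 2 (derived state '0') is shared by Helioina, Ophiis, and Xiphion — a synapomorphy uniting that clade.
Character 3 (derived state '1') is shared by Helioina, Ophiis, Pachyeus, and Xiphion — a synapomorphy uniting that clade.
Most parsimonious ingroup topology: ((((Ophiis,Helioina),Xiphion),Pachyeus),Acroinus).
Helioina and Ophiis share a more recent common ancestor with each other than either does with Acroinus, so Acroinus is the least closely related of the three.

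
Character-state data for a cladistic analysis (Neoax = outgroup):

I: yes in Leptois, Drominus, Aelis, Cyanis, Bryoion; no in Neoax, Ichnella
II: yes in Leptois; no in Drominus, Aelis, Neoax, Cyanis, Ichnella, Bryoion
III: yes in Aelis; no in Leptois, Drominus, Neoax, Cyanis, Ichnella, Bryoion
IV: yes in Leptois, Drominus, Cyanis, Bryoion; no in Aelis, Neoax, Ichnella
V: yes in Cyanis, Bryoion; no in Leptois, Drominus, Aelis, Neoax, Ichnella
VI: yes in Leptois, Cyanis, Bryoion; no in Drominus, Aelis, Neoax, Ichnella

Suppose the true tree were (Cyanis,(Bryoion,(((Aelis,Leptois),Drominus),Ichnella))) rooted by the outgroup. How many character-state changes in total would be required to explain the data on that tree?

Map each character onto (Cyanis,(Bryoion,(((Aelis,Leptois),Drominus),Ichnella))) (rooted by Neoax) and count the minimum state changes it requires (Fitch parsimony):
I: 2; II: 1; III: 1; IV: 3; V: 2; VI: 3.
Total tree length = 12.

12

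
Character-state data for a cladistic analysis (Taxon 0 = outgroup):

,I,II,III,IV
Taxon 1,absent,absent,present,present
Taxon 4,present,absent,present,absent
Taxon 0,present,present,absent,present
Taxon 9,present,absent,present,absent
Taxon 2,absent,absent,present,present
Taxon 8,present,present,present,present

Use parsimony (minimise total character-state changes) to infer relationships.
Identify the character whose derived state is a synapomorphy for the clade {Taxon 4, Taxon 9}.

Character polarity is set by the outgroup: the derived state is whichever differs from the outgroup's state, so for I, II, IV the derived state is 'absent', and for the remaining characters it is 'present'.
I: derived state 'absent' in Taxon 1 and Taxon 2 only — synapomorphy for {Taxon 1, Taxon 2}.
II: derived state 'absent' in Taxon 1, Taxon 2, Taxon 4, and Taxon 9 only — synapomorphy for {Taxon 1, Taxon 2, Taxon 4, Taxon 9}.
All ingroup taxa share the derived state 'present' for III; it defines the ingroup but does not resolve relationships within it.
IV: derived state 'absent' in Taxon 4 and Taxon 9 only — synapomorphy for {Taxon 4, Taxon 9}.
Most parsimonious ingroup topology: (((Taxon 9,Taxon 4),(Taxon 2,Taxon 1)),Taxon 8).
The clade {Taxon 4, Taxon 9} is supported by IV: its derived state 'absent' occurs in exactly those taxa and in no other taxon (including the outgroup).

IV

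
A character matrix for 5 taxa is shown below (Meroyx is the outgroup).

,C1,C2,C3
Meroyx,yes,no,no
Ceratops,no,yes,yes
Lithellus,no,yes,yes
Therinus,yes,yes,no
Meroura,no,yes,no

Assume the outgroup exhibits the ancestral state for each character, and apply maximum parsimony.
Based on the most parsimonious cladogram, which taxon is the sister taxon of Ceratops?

Lithellus

Character polarity is set by the outgroup: the derived state is whichever differs from the outgroup's state, so for C1 the derived state is 'no', and for the remaining characters it is 'yes'.
C1: derived state 'no' in Ceratops, Lithellus, and Meroura only — synapomorphy for {Ceratops, Lithellus, Meroura}.
All ingroup taxa share the derived state 'yes' for C2; it defines the ingroup but does not resolve relationships within it.
C3: derived state 'yes' in Ceratops and Lithellus only — synapomorphy for {Ceratops, Lithellus}.
Most parsimonious ingroup topology: (((Ceratops,Lithellus),Meroura),Therinus).
Ceratops and Lithellus form a cherry on this tree, so they are sister taxa.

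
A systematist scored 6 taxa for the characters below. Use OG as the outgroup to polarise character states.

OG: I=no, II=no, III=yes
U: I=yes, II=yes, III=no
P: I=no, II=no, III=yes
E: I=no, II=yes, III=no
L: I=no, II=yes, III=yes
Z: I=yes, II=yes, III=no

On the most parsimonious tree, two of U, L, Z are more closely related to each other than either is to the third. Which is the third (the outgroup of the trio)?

Character polarity is set by the outgroup: the derived state is whichever differs from the outgroup's state, so for III the derived state is 'no', and for the remaining characters it is 'yes'.
I (derived state 'yes') is shared by U and Z — a synapomorphy uniting that clade.
II: derived state 'yes' in E, L, U, and Z only — synapomorphy for {E, L, U, Z}.
III (derived state 'no') is shared by E, U, and Z — a synapomorphy uniting that clade.
Most parsimonious ingroup topology: ((((U,Z),E),L),P).
Z and U share a more recent common ancestor with each other than either does with L, so L is the least closely related of the three.

L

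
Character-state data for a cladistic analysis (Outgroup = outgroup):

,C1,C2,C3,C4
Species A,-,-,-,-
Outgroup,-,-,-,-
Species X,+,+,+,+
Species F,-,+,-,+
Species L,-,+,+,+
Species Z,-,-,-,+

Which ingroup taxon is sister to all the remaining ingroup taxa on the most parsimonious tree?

Species A

The outgroup has state '-' for every character, so '+' is the derived state throughout.
C1: derived state '+' in Species X only — an autapomorphy, so it tells us nothing about relationships among taxa.
C2 (derived state '+') is shared by Species F, Species L, and Species X — a synapomorphy uniting that clade.
C3: derived state '+' in Species L and Species X only — synapomorphy for {Species L, Species X}.
Only Species F, Species L, Species X, and Species Z show the derived state '+' for C4, supporting them as a clade.
Most parsimonious ingroup topology: (Species A,(((Species L,Species X),Species F),Species Z)).
Species A is sister to the clade containing all other ingroup taxa, so it is the earliest-diverging (most basal) ingroup lineage.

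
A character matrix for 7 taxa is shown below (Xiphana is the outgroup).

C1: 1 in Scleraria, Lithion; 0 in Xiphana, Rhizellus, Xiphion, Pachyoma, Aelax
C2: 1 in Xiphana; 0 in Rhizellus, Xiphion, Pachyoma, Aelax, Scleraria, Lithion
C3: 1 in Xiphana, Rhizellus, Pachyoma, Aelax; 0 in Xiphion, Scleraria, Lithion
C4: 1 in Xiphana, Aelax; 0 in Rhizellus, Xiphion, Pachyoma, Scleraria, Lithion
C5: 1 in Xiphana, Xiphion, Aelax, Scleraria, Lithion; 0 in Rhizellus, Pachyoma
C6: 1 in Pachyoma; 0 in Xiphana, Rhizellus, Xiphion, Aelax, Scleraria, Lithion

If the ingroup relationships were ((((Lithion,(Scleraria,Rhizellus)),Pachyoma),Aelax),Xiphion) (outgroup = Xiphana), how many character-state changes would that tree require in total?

Map each character onto ((((Lithion,(Scleraria,Rhizellus)),Pachyoma),Aelax),Xiphion) (rooted by Xiphana) and count the minimum state changes it requires (Fitch parsimony):
C1: 2; C2: 1; C3: 3; C4: 2; C5: 2; C6: 1.
Total tree length = 11.

11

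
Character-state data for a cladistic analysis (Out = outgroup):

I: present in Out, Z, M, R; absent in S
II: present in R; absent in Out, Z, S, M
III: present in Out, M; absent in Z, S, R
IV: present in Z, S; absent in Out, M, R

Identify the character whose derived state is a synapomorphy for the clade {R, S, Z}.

Character polarity is set by the outgroup: the derived state is whichever differs from the outgroup's state, so for I, III the derived state is 'absent', and for the remaining characters it is 'present'.
I (derived state 'absent') is unique to S (autapomorphy; uninformative for grouping).
II: derived state 'present' in R only — an autapomorphy, so it tells us nothing about relationships among taxa.
Only R, S, and Z show the derived state 'absent' for III, supporting them as a clade.
IV: derived state 'present' in S and Z only — synapomorphy for {S, Z}.
Most parsimonious ingroup topology: (((Z,S),R),M).
The clade {R, S, Z} is supported by III: its derived state 'absent' occurs in exactly those taxa and in no other taxon (including the outgroup).

III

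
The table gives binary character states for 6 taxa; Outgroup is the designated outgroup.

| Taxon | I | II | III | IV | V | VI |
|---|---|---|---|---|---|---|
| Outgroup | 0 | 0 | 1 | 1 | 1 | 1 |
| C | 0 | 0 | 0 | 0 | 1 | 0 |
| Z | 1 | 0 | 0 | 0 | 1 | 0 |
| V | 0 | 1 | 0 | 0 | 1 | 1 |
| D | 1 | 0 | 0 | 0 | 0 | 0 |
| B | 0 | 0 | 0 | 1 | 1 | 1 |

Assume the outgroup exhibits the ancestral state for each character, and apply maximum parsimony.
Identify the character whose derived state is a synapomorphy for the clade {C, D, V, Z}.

IV

Character polarity is set by the outgroup: the derived state is whichever differs from the outgroup's state, so for III, IV, V, VI the derived state is '0', and for the remaining characters it is '1'.
I (derived state '1') is shared by D and Z — a synapomorphy uniting that clade.
II (derived state '1') is unique to V (autapomorphy; uninformative for grouping).
All ingroup taxa share the derived state '0' for III; it defines the ingroup but does not resolve relationships within it.
IV: derived state '0' in C, D, V, and Z only — synapomorphy for {C, D, V, Z}.
V: derived state '0' in D only — an autapomorphy, so it tells us nothing about relationships among taxa.
VI (derived state '0') is shared by C, D, and Z — a synapomorphy uniting that clade.
Most parsimonious ingroup topology: (((C,(Z,D)),V),B).
The clade {C, D, V, Z} is supported by IV: its derived state '0' occurs in exactly those taxa and in no other taxon (including the outgroup).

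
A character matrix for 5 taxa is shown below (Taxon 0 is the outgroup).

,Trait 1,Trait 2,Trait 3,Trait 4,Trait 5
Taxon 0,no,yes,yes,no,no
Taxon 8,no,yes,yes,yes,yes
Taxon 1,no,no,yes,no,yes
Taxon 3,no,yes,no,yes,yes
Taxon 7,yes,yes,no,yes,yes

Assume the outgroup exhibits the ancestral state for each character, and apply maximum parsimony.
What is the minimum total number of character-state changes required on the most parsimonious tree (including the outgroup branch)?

Character polarity is set by the outgroup: the derived state is whichever differs from the outgroup's state, so for Trait 2, Trait 3 the derived state is 'no', and for the remaining characters it is 'yes'.
Trait 1 (derived state 'yes') is unique to Taxon 7 (autapomorphy; uninformative for grouping).
Trait 2: derived state 'no' in Taxon 1 only — an autapomorphy, so it tells us nothing about relationships among taxa.
Only Taxon 3 and Taxon 7 show the derived state 'no' for Trait 3, supporting them as a clade.
Trait 4: derived state 'yes' in Taxon 3, Taxon 7, and Taxon 8 only — synapomorphy for {Taxon 3, Taxon 7, Taxon 8}.
Trait 5 (derived state 'yes') is shared by all ingroup taxa — unites the whole ingroup.
Most parsimonious ingroup topology: ((Taxon 8,(Taxon 3,Taxon 7)),Taxon 1).
Changes per character on this tree: Trait 1: 1; Trait 2: 1; Trait 3: 1; Trait 4: 1; Trait 5: 1.
Total = 5.

5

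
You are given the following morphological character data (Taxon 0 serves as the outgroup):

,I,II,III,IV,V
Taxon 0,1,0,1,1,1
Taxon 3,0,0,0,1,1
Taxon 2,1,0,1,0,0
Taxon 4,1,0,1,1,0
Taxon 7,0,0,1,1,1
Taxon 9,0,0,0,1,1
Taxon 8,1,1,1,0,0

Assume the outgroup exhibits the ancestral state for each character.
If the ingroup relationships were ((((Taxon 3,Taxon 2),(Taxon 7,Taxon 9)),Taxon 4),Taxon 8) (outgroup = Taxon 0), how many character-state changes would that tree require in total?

10

Map each character onto ((((Taxon 3,Taxon 2),(Taxon 7,Taxon 9)),Taxon 4),Taxon 8) (rooted by Taxon 0) and count the minimum state changes it requires (Fitch parsimony):
I: 2; II: 1; III: 2; IV: 2; V: 3.
Total tree length = 10.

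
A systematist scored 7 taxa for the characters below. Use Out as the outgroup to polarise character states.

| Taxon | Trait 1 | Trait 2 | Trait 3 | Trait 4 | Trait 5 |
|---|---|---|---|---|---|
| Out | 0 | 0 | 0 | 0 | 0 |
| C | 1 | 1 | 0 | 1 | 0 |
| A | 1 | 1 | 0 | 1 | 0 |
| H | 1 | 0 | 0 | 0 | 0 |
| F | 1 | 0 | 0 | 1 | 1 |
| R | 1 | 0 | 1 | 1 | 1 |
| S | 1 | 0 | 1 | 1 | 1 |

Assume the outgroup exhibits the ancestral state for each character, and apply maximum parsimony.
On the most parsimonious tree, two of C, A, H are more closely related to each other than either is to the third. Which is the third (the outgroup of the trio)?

H

The outgroup has state '0' for every character, so '1' is the derived state throughout.
Trait 1 (derived state '1') is shared by all ingroup taxa — unites the whole ingroup.
Trait 2: derived state '1' in A and C only — synapomorphy for {A, C}.
Trait 3: derived state '1' in R and S only — synapomorphy for {R, S}.
Trait 4 (derived state '1') is shared by A, C, F, R, and S — a synapomorphy uniting that clade.
Trait 5 (derived state '1') is shared by F, R, and S — a synapomorphy uniting that clade.
Most parsimonious ingroup topology: (((C,A),(F,(R,S))),H).
C and A share a more recent common ancestor with each other than either does with H, so H is the least closely related of the three.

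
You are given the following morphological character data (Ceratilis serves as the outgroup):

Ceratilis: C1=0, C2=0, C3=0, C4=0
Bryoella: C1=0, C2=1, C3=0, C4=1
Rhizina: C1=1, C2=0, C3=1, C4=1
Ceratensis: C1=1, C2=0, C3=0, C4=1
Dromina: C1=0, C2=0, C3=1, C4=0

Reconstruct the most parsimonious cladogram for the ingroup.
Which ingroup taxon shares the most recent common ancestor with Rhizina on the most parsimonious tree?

The outgroup has state '0' for every character, so '1' is the derived state throughout.
Only Ceratensis and Rhizina show the derived state '1' for C1, supporting them as a clade.
C2: derived state '1' in Bryoella only — an autapomorphy, so it tells us nothing about relationships among taxa.
C3 groups Dromina and Rhizina, which is incompatible with the clades supported by the remaining characters; treating it as convergent (homoplasy) costs fewer steps than any alternative tree.
C4: derived state '1' in Bryoella, Ceratensis, and Rhizina only — synapomorphy for {Bryoella, Ceratensis, Rhizina}.
Most parsimonious ingroup topology: ((Bryoella,(Rhizina,Ceratensis)),Dromina).
Rhizina and Ceratensis form a cherry on this tree, so they are sister taxa.

Ceratensis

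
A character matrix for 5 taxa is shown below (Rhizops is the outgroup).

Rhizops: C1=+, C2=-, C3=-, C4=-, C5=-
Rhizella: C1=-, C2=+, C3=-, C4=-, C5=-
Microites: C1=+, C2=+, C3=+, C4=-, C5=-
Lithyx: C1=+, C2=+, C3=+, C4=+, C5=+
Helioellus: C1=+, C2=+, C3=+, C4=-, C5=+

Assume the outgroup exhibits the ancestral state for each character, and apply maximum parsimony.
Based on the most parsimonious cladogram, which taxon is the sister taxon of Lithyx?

Character polarity is set by the outgroup: the derived state is whichever differs from the outgroup's state, so for C1 the derived state is '-', and for the remaining characters it is '+'.
C1 (derived state '-') is unique to Rhizella (autapomorphy; uninformative for grouping).
C2 (derived state '+') is shared by all ingroup taxa — unites the whole ingroup.
C3 (derived state '+') is shared by Helioellus, Lithyx, and Microites — a synapomorphy uniting that clade.
C4 (derived state '+') is unique to Lithyx (autapomorphy; uninformative for grouping).
C5 (derived state '+') is shared by Helioellus and Lithyx — a synapomorphy uniting that clade.
Most parsimonious ingroup topology: (Rhizella,(Microites,(Lithyx,Helioellus))).
Lithyx and Helioellus form a cherry on this tree, so they are sister taxa.

Helioellus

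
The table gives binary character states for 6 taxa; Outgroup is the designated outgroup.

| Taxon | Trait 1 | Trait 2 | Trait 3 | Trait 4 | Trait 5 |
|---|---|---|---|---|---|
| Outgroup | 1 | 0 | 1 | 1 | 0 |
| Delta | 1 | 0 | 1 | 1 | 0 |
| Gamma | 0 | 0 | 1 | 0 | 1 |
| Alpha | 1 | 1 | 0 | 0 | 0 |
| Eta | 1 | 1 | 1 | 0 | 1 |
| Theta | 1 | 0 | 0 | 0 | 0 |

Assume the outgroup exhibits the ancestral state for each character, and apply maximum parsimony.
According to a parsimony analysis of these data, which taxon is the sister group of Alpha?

Character polarity is set by the outgroup: the derived state is whichever differs from the outgroup's state, so for Trait 1, Trait 3, Trait 4 the derived state is '0', and for the remaining characters it is '1'.
Trait 1: derived state '0' in Gamma only — an autapomorphy, so it tells us nothing about relationships among taxa.
Trait 2 groups Alpha and Eta, which is incompatible with the clades supported by the remaining characters; treating it as convergent (homoplasy) costs fewer steps than any alternative tree.
Trait 3: derived state '0' in Alpha and Theta only — synapomorphy for {Alpha, Theta}.
Trait 4 (derived state '0') is shared by Alpha, Eta, Gamma, and Theta — a synapomorphy uniting that clade.
Trait 5 (derived state '1') is shared by Eta and Gamma — a synapomorphy uniting that clade.
Most parsimonious ingroup topology: (Delta,((Gamma,Eta),(Alpha,Theta))).
Alpha and Theta form a cherry on this tree, so they are sister taxa.

Theta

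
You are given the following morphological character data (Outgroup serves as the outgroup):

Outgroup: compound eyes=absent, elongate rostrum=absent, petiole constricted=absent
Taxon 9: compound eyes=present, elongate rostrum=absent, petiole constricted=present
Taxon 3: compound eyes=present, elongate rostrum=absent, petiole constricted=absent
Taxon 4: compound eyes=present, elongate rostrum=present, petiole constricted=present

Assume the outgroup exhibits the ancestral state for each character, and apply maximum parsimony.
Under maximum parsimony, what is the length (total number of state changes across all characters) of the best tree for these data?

3

The outgroup has state 'absent' for every character, so 'present' is the derived state throughout.
compound eyes (derived state 'present') is shared by all ingroup taxa — unites the whole ingroup.
elongate rostrum: derived state 'present' in Taxon 4 only — an autapomorphy, so it tells us nothing about relationships among taxa.
Only Taxon 4 and Taxon 9 show the derived state 'present' for petiole constricted, supporting them as a clade.
Most parsimonious ingroup topology: ((Taxon 9,Taxon 4),Taxon 3).
Changes per character on this tree: compound eyes: 1; elongate rostrum: 1; petiole constricted: 1.
Total = 3.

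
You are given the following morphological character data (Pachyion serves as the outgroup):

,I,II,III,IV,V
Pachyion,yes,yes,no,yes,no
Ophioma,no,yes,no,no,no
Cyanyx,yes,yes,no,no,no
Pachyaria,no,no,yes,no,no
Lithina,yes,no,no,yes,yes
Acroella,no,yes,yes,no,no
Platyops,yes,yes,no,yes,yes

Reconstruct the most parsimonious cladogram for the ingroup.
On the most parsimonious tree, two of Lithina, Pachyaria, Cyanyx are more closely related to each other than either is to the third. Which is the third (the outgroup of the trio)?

Character polarity is set by the outgroup: the derived state is whichever differs from the outgroup's state, so for I, II, IV the derived state is 'no', and for the remaining characters it is 'yes'.
Only Acroella, Ophioma, and Pachyaria show the derived state 'no' for I, supporting them as a clade.
II groups Lithina and Pachyaria, which is incompatible with the clades supported by the remaining characters; treating it as convergent (homoplasy) costs fewer steps than any alternative tree.
III: derived state 'yes' in Acroella and Pachyaria only — synapomorphy for {Acroella, Pachyaria}.
IV (derived state 'no') is shared by Acroella, Cyanyx, Ophioma, and Pachyaria — a synapomorphy uniting that clade.
V: derived state 'yes' in Lithina and Platyops only — synapomorphy for {Lithina, Platyops}.
Most parsimonious ingroup topology: (((Ophioma,(Pachyaria,Acroella)),Cyanyx),(Lithina,Platyops)).
Pachyaria and Cyanyx share a more recent common ancestor with each other than either does with Lithina, so Lithina is the least closely related of the three.

Lithina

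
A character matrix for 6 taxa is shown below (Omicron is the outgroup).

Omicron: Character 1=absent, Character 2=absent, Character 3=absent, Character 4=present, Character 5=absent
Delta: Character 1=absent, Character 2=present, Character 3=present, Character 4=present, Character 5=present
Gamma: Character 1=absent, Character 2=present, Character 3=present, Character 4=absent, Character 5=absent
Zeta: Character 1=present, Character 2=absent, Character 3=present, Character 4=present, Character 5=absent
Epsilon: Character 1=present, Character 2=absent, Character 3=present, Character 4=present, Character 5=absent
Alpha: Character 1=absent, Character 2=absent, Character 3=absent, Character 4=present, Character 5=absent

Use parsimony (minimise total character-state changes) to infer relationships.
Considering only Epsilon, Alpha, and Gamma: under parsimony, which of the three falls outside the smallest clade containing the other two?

Alpha

Character polarity is set by the outgroup: the derived state is whichever differs from the outgroup's state, so for Character 4 the derived state is 'absent', and for the remaining characters it is 'present'.
Character 1 (derived state 'present') is shared by Epsilon and Zeta — a synapomorphy uniting that clade.
Only Delta and Gamma show the derived state 'present' for Character 2, supporting them as a clade.
Character 3 (derived state 'present') is shared by Delta, Epsilon, Gamma, and Zeta — a synapomorphy uniting that clade.
Character 4 (derived state 'absent') is unique to Gamma (autapomorphy; uninformative for grouping).
Character 5 (derived state 'present') is unique to Delta (autapomorphy; uninformative for grouping).
Most parsimonious ingroup topology: (((Delta,Gamma),(Zeta,Epsilon)),Alpha).
Gamma and Epsilon share a more recent common ancestor with each other than either does with Alpha, so Alpha is the least closely related of the three.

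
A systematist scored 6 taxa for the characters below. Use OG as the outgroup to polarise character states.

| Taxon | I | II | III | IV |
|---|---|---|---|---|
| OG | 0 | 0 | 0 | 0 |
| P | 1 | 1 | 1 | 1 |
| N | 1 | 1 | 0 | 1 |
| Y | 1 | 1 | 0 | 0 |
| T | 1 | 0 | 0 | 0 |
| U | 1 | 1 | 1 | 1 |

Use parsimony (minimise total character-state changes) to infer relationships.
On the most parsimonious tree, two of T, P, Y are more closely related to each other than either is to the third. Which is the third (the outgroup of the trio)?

T

The outgroup has state '0' for every character, so '1' is the derived state throughout.
All ingroup taxa share the derived state '1' for I; it defines the ingroup but does not resolve relationships within it.
II: derived state '1' in N, P, U, and Y only — synapomorphy for {N, P, U, Y}.
Only P and U show the derived state '1' for III, supporting them as a clade.
IV (derived state '1') is shared by N, P, and U — a synapomorphy uniting that clade.
Most parsimonious ingroup topology: ((((P,U),N),Y),T).
P and Y share a more recent common ancestor with each other than either does with T, so T is the least closely related of the three.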